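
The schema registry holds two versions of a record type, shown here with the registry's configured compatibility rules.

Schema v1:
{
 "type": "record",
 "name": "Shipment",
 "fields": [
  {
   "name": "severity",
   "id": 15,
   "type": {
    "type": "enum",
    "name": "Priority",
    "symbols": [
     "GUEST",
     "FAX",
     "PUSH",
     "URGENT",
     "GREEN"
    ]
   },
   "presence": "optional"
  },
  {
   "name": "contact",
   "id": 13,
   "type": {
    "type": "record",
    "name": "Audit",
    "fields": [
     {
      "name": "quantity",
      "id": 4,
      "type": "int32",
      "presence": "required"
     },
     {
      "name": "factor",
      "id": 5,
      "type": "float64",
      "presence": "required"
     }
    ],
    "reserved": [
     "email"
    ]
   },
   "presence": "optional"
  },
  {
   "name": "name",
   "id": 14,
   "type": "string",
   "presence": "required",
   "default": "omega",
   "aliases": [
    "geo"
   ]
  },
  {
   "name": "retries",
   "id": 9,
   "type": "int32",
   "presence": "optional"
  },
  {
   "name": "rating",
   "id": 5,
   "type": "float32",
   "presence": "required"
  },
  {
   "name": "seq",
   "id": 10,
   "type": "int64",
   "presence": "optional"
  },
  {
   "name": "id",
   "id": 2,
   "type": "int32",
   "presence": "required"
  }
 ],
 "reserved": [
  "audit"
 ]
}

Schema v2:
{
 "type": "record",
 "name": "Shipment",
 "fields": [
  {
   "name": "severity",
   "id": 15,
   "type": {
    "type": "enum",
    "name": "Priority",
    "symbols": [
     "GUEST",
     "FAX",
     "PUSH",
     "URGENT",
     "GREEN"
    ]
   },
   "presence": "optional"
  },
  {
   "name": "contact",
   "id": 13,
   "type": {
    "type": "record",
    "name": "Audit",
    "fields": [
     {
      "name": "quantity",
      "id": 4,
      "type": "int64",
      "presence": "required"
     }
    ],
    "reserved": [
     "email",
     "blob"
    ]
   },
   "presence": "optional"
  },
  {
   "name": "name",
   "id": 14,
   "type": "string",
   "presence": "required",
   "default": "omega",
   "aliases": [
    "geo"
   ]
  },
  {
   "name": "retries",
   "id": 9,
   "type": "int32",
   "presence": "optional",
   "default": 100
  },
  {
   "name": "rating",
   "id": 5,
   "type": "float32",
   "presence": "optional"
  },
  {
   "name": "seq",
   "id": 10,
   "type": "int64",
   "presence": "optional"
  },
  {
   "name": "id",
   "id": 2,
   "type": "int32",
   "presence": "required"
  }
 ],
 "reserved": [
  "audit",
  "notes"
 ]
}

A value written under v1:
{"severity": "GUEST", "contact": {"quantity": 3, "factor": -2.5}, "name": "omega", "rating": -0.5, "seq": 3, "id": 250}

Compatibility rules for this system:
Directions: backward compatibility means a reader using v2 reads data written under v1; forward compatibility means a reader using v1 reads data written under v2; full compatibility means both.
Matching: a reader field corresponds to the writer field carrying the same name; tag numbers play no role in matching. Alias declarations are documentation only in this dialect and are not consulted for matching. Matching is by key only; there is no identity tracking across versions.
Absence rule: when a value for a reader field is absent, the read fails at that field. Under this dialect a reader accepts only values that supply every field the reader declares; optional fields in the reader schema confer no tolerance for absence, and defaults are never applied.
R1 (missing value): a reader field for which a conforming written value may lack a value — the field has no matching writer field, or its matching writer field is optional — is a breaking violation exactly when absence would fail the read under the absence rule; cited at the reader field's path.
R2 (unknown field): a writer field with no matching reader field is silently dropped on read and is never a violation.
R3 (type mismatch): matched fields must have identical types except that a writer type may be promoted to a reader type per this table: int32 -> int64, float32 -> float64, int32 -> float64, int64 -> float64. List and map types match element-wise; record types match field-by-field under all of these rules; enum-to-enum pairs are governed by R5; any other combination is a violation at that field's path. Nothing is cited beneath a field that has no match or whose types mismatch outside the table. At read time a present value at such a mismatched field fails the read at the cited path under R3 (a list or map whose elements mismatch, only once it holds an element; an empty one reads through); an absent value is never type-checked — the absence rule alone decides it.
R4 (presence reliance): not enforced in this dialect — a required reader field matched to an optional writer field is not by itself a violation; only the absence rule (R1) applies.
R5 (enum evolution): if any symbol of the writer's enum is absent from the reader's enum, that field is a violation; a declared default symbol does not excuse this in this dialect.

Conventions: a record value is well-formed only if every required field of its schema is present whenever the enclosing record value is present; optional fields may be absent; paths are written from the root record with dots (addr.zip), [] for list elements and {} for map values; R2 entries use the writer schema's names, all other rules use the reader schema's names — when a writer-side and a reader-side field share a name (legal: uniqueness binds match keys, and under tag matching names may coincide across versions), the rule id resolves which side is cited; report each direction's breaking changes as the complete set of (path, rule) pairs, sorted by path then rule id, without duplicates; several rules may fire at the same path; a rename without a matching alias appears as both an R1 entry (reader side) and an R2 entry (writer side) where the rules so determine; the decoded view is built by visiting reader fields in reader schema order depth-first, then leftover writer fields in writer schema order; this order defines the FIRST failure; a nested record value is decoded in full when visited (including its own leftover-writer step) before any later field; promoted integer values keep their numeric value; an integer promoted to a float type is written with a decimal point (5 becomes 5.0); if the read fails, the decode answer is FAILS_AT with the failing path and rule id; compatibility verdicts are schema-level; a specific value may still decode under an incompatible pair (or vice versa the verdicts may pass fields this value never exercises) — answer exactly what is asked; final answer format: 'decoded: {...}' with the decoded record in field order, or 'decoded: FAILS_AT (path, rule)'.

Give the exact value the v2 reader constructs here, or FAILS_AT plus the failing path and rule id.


decoded: FAILS_AT (retries, R1)

each type pair in Shipment: writer, then reader
decode walk for Shipment under reader schema v2:
  severity := "GUEST"
  contact.quantity := 3 (int32 -> int64)
  writer contact.factor: unmatched, discarded
  name := "omega"
  read fails at retries under R1 (no fill)
  => FAILS_AT (retries, R1)
diffs on Shipment not affecting the asked answer:
  field quantity in record Audit: type int32 changed to int64 -> schema-level compatibility only; this Shipment value's decode is unchanged
  field rating in record Shipment: required changed to optional -> schema-level compatibility only; this Shipment value's decode is unchanged
  removed field factor from record Audit -> schema-level compatibility only; this Shipment value's decode is unchanged


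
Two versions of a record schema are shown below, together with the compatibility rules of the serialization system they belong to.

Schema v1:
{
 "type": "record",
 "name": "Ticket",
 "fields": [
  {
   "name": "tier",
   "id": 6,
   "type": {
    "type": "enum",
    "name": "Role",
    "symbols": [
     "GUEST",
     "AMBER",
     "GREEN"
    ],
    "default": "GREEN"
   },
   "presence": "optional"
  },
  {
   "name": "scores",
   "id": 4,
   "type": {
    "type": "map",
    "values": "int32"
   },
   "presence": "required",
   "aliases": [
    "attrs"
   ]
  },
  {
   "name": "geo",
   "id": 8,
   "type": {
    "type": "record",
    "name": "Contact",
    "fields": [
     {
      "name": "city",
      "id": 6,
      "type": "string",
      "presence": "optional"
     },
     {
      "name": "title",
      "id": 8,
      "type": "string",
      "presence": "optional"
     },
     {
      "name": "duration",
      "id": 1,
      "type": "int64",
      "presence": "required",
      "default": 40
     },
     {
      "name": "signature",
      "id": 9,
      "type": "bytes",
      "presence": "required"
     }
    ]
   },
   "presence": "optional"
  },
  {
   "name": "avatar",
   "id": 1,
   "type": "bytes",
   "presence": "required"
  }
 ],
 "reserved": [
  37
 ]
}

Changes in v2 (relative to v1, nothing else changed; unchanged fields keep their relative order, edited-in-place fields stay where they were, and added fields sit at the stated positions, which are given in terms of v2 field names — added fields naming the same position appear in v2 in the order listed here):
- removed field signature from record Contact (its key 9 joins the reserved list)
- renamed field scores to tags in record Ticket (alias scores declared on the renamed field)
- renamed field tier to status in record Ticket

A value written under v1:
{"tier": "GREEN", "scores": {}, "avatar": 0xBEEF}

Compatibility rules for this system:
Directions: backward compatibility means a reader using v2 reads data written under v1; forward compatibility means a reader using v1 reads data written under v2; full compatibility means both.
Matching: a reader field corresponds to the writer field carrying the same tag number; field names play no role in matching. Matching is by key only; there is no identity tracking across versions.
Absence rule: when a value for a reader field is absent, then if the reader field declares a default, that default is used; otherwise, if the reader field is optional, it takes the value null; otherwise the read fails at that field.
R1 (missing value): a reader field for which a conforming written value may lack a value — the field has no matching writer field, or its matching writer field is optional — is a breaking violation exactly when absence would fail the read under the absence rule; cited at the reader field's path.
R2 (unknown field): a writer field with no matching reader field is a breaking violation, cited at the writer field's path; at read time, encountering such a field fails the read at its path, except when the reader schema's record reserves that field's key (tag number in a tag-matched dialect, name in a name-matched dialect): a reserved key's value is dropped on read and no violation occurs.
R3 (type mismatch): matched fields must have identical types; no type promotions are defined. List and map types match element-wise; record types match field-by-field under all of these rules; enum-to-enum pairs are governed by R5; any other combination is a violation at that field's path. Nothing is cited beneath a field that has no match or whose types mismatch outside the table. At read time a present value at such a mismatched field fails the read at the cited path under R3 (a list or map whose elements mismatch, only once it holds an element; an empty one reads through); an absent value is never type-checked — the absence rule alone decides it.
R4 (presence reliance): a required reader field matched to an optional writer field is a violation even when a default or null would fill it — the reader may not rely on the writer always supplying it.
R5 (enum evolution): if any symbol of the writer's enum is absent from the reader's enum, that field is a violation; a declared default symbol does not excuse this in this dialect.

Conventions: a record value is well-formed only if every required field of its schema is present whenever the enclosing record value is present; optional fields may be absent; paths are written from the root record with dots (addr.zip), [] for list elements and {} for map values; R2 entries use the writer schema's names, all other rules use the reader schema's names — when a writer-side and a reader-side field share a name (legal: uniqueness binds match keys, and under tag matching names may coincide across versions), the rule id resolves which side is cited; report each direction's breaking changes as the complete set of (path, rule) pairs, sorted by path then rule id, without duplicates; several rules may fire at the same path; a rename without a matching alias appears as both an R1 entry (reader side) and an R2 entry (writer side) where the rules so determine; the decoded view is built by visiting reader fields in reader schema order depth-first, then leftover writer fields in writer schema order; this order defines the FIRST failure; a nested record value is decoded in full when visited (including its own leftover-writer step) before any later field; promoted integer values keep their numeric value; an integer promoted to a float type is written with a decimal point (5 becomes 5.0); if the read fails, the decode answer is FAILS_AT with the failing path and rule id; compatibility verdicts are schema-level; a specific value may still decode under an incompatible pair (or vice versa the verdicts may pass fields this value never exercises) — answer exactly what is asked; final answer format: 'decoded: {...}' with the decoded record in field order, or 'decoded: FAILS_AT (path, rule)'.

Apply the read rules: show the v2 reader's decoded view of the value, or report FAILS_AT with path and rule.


arrows below run writer -> reader for Ticket
decode walk for Ticket under reader schema v2:
  status := "GREEN" (from writer tier)
  tags := {} (from writer scores)
  geo := null (not supplied -> null)
  avatar := 0xBEEF
  => decoded: {"status": "GREEN", "tags": {}, "geo": null, "avatar": 0xBEEF}
the rest of the Ticket diff is inert for this question:
  removed field signature from record Contact (its key 9 joins the reserved list) -> shifts the Ticket verdicts, not this decode

decoded: {"status": "GREEN", "tags": {}, "geo": null, "avatar": 0xBEEF}


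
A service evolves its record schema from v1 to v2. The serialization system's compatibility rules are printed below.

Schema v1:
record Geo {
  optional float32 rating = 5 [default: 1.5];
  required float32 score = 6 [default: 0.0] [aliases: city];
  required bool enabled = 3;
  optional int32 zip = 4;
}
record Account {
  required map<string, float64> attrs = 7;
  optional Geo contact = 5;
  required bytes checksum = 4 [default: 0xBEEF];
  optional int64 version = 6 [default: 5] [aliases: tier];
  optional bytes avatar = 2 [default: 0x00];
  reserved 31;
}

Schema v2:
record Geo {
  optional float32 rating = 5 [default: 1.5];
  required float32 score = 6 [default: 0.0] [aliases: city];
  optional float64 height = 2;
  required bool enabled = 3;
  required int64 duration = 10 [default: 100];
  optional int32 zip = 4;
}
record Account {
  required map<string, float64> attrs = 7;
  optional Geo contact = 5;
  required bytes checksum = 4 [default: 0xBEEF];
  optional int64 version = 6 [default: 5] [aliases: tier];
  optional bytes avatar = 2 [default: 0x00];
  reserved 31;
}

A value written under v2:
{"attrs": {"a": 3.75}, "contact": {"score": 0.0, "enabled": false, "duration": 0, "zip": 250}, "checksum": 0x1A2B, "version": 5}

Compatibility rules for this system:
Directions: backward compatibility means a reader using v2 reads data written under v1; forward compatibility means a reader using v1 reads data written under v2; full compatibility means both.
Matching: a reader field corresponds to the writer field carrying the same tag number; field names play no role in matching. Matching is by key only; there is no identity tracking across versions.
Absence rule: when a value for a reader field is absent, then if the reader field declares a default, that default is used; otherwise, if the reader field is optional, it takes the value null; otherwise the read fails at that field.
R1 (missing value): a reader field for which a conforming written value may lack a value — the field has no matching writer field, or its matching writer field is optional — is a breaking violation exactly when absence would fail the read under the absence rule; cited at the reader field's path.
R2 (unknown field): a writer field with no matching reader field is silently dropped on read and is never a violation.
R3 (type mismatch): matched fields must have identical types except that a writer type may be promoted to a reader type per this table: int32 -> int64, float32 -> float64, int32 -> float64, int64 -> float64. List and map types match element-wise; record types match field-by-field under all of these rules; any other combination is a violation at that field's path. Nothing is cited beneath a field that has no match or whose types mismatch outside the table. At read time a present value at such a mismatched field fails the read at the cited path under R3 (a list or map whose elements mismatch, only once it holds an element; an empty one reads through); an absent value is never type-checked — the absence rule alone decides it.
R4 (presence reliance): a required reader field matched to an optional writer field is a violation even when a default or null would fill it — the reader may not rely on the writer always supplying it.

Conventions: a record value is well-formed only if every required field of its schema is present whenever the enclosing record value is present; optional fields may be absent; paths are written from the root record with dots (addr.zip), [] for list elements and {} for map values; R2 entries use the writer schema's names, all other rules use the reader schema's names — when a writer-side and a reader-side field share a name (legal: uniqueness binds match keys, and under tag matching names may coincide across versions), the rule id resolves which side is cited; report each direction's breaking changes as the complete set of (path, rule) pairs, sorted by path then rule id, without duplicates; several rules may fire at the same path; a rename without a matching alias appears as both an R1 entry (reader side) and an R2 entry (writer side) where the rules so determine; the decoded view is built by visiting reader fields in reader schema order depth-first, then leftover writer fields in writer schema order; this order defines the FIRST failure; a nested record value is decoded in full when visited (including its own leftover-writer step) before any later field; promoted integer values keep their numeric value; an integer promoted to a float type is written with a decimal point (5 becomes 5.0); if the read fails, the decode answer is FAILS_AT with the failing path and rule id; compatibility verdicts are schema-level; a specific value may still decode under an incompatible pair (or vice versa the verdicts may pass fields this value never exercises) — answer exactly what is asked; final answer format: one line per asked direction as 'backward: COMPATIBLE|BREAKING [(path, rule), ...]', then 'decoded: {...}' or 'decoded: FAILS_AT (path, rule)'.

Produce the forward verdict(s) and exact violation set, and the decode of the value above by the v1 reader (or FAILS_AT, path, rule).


forward: COMPATIBLE []; decoded: {"attrs": {"a": 3.75}, "contact": {"rating": 1.5, "score": 0.0, "enabled": false, "zip": 250}, "checksum": 0x1A2B, "version": 5, "avatar": 0x00}

in Account below, arrows point writer -> reader
forward analysis of Account with v1 as reader and v2 as writer:
  attrs: map<string, float64> -> map<string, float64>, writer required; from attrs
  contact: Geo -> Geo, writer optional; from contact
  checksum: bytes -> bytes, writer required; from checksum
  version: int64 -> int64, writer optional; from version
  avatar: bytes -> bytes, writer optional; from avatar
  contact.rating: float32 -> float32, writer optional; from contact.rating
  contact.score: float32 -> float32, writer required; from contact.score
  contact.enabled: bool -> bool, writer required; from contact.enabled
  contact.zip: int32 -> int32, writer optional; from contact.zip
  leftover writer field: contact.height
  leftover writer field: contact.duration
  => forward: COMPATIBLE
decoding the Account value with the v1 reader:
  attrs := {"a": 3.75}
  contact.rating := 1.5 (absent -> default)
  contact.score := 0.0
  contact.enabled := false
  contact.zip := 250
  writer contact.duration: unknown -> dropped
  checksum := 0x1A2B
  version := 5
  avatar := 0x00 (absent -> default)
  => decoded: {"attrs": {"a": 3.75}, "contact": {"rating": 1.5, "score": 0.0, "enabled": false, "zip": 250}, "checksum": 0x1A2B, "version": 5, "avatar": 0x00}
ruling out the remaining Account differences:
  added field duration to record Geo: required int64, tag 10, default 100 (in v2 it sits immediately before zip) -> fires no rule on Account, leaving the asked answer as it is
  added field height to record Geo: optional float64, tag 2 (in v2 it sits immediately before enabled) -> fires no rule on Account, leaving the asked answer as it is


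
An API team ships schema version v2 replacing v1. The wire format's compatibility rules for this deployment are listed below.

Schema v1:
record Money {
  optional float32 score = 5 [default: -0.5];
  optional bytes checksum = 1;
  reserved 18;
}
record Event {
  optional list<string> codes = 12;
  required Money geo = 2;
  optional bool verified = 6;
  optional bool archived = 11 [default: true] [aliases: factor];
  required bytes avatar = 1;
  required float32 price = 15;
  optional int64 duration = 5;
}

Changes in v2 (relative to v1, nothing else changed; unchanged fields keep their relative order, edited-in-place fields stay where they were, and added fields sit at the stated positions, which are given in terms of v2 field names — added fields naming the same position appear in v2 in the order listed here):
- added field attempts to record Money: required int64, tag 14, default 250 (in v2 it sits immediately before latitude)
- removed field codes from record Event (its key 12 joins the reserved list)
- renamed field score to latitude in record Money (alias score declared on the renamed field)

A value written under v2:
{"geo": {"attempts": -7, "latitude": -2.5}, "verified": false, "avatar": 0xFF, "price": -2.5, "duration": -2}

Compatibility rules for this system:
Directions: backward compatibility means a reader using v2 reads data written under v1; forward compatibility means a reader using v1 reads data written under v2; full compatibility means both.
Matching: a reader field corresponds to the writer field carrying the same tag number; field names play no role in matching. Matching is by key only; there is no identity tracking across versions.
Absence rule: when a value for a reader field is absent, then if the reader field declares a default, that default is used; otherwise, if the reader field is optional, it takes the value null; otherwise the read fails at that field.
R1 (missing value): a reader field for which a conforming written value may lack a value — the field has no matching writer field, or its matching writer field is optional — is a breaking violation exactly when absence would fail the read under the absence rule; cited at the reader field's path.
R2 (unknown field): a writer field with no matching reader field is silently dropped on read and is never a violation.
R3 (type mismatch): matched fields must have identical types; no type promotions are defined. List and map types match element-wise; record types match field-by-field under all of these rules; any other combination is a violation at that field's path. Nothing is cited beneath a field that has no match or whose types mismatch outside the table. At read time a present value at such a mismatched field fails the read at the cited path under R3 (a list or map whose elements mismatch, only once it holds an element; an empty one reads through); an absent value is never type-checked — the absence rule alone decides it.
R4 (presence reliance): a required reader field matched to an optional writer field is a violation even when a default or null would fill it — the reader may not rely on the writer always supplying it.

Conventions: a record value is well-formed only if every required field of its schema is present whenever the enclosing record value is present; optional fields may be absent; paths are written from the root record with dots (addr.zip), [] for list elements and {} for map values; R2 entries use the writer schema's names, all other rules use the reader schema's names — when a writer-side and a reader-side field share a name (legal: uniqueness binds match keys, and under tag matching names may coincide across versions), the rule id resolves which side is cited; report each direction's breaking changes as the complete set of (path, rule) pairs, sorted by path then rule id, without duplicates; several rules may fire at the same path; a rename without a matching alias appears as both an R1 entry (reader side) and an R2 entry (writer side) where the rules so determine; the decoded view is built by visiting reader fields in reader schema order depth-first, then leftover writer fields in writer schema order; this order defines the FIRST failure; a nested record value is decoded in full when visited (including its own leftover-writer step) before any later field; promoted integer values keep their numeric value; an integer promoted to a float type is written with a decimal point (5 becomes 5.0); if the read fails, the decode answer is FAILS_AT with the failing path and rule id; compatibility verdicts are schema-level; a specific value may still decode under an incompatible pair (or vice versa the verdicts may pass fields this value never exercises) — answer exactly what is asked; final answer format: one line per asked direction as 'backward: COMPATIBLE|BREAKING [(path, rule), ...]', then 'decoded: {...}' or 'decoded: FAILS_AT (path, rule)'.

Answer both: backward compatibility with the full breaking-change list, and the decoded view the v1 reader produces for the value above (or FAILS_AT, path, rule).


backward: COMPATIBLE []; decoded: {"codes": null, "geo": {"score": -2.5, "checksum": null}, "verified": false, "archived": true, "avatar": 0xFF, "price": -2.5, "duration": -2}

arrows below run writer -> reader for Event
backward analysis of Event with v2 as reader and v1 as writer:
  geo: paired with writer geo (Money -> Money; writer required)
  verified: paired with writer verified (bool -> bool; writer optional)
  archived: paired with writer archived (bool -> bool; writer optional)
  avatar: paired with writer avatar (bytes -> bytes; writer required)
  price: paired with writer price (float32 -> float32; writer required)
  duration: paired with writer duration (int64 -> int64; writer optional)
  writer field codes has no reader counterpart
  geo.attempts has no writer counterpart
  geo.latitude: paired with writer geo.score (float32 -> float32; writer optional)
  geo.checksum: paired with writer geo.checksum (bytes -> bytes; writer optional)
  => no violations; backward on Event: COMPATIBLE
decoding the Event value with the v1 reader:
  codes := null (absent, optional -> null)
  geo.score := -2.5 (from writer latitude)
  geo.checksum := null (absent, optional -> null)
  writer geo.attempts: unknown -> dropped
  verified := false
  archived := true (absent -> default)
  avatar := 0xFF
  price := -2.5
  duration := -2
  => decoded: {"codes": null, "geo": {"score": -2.5, "checksum": null}, "verified": false, "archived": true, "avatar": 0xFF, "price": -2.5, "duration": -2}
checking off the Event differences that do not matter here:
  added field attempts to record Money: required int64, tag 14, default 250 (in v2 it sits immediately before latitude) -> inert for the asked Event verdict: nothing fires
  removed field codes from record Event (its key 12 joins the reserved list) -> inert for the asked Event verdict: nothing fires
  renamed field score to latitude in record Money (alias score declared on the renamed field) -> inert for the asked Event verdict: nothing fires


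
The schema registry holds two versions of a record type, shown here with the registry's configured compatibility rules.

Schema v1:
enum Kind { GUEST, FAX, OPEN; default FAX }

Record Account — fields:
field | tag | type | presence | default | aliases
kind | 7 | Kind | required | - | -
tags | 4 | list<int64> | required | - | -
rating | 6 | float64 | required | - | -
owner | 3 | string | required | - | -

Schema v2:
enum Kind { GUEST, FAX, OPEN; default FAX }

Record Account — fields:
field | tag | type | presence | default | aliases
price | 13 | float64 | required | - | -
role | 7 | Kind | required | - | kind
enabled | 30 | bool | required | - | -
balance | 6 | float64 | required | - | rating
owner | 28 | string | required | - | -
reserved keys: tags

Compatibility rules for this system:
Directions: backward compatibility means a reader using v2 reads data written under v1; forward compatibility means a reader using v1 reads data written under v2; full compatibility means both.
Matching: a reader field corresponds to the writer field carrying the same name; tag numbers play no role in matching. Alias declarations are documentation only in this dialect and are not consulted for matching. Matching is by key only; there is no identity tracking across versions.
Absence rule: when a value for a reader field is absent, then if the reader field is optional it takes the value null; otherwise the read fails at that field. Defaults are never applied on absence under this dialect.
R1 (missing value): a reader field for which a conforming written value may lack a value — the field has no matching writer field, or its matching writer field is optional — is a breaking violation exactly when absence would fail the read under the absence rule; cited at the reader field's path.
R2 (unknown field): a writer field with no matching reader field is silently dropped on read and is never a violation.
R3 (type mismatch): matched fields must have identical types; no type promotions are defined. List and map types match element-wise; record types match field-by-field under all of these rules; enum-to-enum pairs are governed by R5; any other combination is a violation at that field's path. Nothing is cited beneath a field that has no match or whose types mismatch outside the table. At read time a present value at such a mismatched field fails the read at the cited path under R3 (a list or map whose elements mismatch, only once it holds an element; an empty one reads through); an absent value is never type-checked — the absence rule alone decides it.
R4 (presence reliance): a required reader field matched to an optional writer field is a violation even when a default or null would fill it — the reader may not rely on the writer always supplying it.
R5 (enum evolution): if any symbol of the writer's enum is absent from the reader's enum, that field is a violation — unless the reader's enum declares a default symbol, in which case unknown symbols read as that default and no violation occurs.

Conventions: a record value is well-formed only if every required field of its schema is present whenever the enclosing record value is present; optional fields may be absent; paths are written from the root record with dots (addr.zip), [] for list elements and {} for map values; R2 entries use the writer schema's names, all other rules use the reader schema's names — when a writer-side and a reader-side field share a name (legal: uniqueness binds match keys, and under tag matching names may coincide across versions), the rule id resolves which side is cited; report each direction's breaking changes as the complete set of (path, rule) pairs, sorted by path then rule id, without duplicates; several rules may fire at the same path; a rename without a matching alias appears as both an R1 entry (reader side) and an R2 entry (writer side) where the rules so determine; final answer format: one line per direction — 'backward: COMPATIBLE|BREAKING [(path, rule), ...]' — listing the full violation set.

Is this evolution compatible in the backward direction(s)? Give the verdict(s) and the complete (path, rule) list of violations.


backward: BREAKING [(balance, R1), (enabled, R1), (price, R1), (role, R1)]

arrows below run writer -> reader for Account
checking backward for Account: reader v2 against writer v1:
  price has no writer counterpart
  role has no writer counterpart
  enabled has no writer counterpart
  balance has no writer counterpart
  owner: paired with writer owner (string -> string; writer required)
  writer field kind has no reader counterpart
  writer field tags has no reader counterpart
  writer field rating has no reader counterpart
  R1 fires at balance
  R1 fires at enabled
  R1 fires at price
  R1 fires at role
  => 4 violation(s): backward is BREAKING for Account
ruling out the remaining Account differences:
  field owner in record Account: tag 3 changed to 28 -> inert for the asked Account verdict: nothing fires
  removed field tags from record Account (its key "tags" joins the reserved list) -> its effect on Account is confined to the forward direction, not asked


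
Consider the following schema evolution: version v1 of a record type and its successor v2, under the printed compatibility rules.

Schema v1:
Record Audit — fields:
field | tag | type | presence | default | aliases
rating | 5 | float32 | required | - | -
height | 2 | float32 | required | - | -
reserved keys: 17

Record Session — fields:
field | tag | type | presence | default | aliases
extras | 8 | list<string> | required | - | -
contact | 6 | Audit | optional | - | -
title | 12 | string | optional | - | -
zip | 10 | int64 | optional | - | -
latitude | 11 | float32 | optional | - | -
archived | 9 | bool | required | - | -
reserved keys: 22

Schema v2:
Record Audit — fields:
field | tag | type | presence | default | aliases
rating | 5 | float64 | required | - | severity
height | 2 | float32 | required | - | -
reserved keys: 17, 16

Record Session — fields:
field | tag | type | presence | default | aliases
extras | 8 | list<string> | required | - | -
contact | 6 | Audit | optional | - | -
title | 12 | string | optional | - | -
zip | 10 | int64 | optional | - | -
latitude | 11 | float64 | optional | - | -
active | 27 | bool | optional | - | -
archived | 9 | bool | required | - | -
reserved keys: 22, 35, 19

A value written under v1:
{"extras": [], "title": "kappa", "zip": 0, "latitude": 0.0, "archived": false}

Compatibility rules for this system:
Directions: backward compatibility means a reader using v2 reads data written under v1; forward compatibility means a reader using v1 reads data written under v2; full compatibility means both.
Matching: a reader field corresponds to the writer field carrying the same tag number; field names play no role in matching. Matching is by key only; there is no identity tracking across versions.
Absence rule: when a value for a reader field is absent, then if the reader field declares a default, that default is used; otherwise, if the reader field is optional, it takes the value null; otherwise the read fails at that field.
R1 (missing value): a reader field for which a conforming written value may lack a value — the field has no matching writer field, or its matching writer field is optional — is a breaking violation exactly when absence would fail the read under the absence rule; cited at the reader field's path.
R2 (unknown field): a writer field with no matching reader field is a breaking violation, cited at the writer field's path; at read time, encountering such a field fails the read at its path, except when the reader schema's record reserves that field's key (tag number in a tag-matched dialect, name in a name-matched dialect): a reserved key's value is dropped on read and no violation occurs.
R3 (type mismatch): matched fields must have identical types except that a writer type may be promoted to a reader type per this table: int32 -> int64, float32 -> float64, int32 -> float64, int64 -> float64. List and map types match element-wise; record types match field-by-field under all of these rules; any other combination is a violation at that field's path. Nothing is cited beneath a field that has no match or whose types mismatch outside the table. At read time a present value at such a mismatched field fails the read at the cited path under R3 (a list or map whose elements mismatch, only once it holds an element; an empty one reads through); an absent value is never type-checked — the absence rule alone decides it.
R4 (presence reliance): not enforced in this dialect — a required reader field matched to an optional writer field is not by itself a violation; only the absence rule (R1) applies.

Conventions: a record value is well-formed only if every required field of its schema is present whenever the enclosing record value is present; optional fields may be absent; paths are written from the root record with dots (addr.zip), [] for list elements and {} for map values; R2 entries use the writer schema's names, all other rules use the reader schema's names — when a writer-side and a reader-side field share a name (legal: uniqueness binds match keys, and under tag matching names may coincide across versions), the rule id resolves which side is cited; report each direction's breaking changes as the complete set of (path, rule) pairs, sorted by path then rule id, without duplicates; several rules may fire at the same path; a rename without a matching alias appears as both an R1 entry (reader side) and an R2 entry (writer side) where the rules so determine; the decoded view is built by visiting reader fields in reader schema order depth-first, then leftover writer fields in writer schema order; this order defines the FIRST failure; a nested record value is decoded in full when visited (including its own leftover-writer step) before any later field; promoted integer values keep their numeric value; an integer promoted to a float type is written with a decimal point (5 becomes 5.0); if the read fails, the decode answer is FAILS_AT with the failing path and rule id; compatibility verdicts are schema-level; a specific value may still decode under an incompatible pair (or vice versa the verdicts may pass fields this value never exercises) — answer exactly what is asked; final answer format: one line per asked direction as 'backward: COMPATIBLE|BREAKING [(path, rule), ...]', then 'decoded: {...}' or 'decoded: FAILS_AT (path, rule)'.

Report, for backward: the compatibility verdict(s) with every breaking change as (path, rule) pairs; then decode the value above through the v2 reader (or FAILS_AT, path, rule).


backward: COMPATIBLE []; decoded: {"extras": [], "contact": null, "title": "kappa", "zip": 0, "latitude": 0.0, "active": null, "archived": false}

arrows below run writer -> reader for Session
checking backward for Session: reader v2 against writer v1:
  list<string> -> list<string>, writer required: extras aligns to extras
  Audit -> Audit, writer optional: contact aligns to contact
  string -> string, writer optional: title aligns to title
  int64 -> int64, writer optional: zip aligns to zip
  float32 -> float64, writer optional: latitude aligns to latitude
  active has no writer counterpart
  bool -> bool, writer required: archived aligns to archived
  float32 -> float64, writer required: contact.rating aligns to contact.rating
  float32 -> float32, writer required: contact.height aligns to contact.height
  => backward: COMPATIBLE
migrating the Session value to v2:
  extras := []
  contact := null (missing; optional => null)
  title := "kappa"
  zip := 0
  latitude := 0.0 (float32 -> float64)
  active := null (missing; optional => null)
  archived := false
  => decoded: {"extras": [], "contact": null, "title": "kappa", "zip": 0, "latitude": 0.0, "active": null, "archived": false}
diffs on Session not affecting the asked answer:
  field rating in record Audit: type float32 changed to float64 -> its effect on Session is confined to the forward direction, not asked
  field latitude in record Session: type float32 changed to float64 -> its effect on Session is confined to the forward direction, not asked


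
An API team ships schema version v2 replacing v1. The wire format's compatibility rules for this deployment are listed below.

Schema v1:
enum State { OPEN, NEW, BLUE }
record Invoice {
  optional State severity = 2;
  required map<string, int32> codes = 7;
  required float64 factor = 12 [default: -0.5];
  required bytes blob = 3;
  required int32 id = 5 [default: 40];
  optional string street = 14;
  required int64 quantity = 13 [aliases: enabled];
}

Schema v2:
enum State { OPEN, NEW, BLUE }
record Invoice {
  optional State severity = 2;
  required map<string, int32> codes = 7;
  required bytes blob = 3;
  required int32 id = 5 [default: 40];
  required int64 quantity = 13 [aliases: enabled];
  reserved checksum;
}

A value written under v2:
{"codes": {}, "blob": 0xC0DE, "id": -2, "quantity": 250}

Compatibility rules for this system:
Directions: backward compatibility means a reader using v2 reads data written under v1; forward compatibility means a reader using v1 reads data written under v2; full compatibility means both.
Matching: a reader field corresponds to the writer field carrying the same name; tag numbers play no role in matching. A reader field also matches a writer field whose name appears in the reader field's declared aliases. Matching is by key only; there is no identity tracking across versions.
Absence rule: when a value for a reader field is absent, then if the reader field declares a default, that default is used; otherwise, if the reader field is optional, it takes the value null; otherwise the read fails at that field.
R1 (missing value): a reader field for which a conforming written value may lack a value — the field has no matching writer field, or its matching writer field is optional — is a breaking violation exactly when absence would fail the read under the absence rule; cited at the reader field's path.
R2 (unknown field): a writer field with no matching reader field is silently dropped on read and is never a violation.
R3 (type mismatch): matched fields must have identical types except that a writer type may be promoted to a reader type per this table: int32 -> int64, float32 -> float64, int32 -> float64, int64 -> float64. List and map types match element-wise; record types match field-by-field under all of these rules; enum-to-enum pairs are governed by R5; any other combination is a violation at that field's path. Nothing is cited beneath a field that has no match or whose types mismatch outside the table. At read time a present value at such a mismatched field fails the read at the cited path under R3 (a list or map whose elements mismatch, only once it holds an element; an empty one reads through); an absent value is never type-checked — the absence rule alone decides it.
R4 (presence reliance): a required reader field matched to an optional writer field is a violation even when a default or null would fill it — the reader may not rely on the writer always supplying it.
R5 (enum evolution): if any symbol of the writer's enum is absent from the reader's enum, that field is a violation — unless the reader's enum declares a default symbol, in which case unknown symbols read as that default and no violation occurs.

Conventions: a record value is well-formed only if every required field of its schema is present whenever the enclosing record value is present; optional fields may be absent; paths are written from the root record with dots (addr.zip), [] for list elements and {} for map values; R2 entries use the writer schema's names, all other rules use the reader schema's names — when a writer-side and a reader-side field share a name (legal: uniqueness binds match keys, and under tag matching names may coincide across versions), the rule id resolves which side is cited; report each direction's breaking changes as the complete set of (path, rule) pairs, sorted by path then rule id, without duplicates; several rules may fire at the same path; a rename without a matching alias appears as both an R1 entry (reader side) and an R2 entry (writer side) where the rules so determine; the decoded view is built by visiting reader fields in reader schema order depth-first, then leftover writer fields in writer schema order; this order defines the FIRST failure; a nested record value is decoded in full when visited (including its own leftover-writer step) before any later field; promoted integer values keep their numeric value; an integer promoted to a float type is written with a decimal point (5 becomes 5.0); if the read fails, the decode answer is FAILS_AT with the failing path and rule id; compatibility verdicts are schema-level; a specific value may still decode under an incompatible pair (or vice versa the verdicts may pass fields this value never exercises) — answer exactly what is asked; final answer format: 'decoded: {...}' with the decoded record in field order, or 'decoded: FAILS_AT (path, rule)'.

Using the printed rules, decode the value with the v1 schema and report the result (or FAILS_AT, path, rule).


in Invoice below, arrows point writer -> reader
decoding the Invoice value with the v1 reader:
  severity := null (missing; optional => null)
  codes := {}
  factor := -0.5 (missing; default applied)
  blob := 0xC0DE
  id := -2
  street := null (missing; optional => null)
  quantity := 250
  => decoded: {"severity": null, "codes": {}, "factor": -0.5, "blob": 0xC0DE, "id": -2, "street": null, "quantity": 250}
checking off the Invoice differences that do not matter here:
  removed field street from record Invoice -> fires no rule on Invoice under this dialect and leaves the result unchanged
  removed field factor from record Invoice -> fires no rule on Invoice under this dialect and leaves the result unchanged

decoded: {"severity": null, "codes": {}, "factor": -0.5, "blob": 0xC0DE, "id": -2, "street": null, "quantity": 250}
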